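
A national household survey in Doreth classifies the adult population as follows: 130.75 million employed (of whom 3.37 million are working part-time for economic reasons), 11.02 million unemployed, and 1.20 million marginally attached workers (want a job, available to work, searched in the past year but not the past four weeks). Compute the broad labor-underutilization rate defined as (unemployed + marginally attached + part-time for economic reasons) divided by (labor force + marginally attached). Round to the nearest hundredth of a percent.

Broad underutilization rate ≈ 10.90%.

Labor force = 130.75 + 11.02 = 141.77 million.
Numerator = 11.02 + 1.20 + 3.37 = 15.59 million.
Denominator = 141.77 + 1.20 = 142.97 million.
Broad rate = 15.59 / 142.97 = 10.90%.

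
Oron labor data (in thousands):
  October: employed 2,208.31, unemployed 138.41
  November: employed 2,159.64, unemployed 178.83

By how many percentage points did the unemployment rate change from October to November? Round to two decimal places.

October: labor force = 2,208.31 + 138.41 = 2,346.72; u = 138.41/2,346.72 = 5.90%.
November: labor force = 2,159.64 + 178.83 = 2,338.47; u = 178.83/2,338.47 = 7.65%.
Change = 7.65% − 5.90% = +1.75 pp.

The unemployment rate changed by +1.75 percentage points.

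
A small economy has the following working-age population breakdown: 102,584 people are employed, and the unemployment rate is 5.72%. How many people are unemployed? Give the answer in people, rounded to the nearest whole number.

Let U be the number unemployed. The labor force is E + U, and U/(E+U) = 0.0572.
So U = 0.0572 × 102,584 / (1 − 0.0572) = 5867.80 / 0.9428 ≈ 6,224.

About 6,224 are unemployed.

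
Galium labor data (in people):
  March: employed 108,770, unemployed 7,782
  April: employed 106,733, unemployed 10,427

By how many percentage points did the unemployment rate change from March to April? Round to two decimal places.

The unemployment rate changed by +2.22 percentage points.

March: labor force = 108,770 + 7,782 = 116,552; u = 7,782/116,552 = 6.68%.
April: labor force = 106,733 + 10,427 = 117,160; u = 10,427/117,160 = 8.90%.
Change = 8.90% − 6.68% = +2.22 pp.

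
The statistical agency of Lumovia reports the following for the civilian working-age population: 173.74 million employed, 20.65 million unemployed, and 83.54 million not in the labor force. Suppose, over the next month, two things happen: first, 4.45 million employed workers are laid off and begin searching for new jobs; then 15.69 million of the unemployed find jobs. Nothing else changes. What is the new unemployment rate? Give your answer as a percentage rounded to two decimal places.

Initially, labor force = 173.74 + 20.65 = 194.39 million, so u = 20.65/194.39 = 10.62%.
After the first change, employed falls and unemployed rises by 4.45; labor force unchanged → E = 169.29, U = 25.10, labor force = 194.39 million.
After the second change, unemployed falls and employed rises by 15.69; labor force unchanged → E = 184.98, U = 9.41, labor force = 194.39 million.
New unemployment rate = 9.41 / 194.39 = 4.84%.

New unemployment rate ≈ 4.84%.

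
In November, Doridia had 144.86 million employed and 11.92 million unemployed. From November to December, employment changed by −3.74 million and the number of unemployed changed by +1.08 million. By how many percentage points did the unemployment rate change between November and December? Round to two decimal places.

November: labor force = 144.86 + 11.92 = 156.78; u = 11.92/156.78 = 7.60%.
December: labor force = 141.12 + 13.00 = 154.12; u = 13.00/154.12 = 8.43%.
Change = 8.43% − 7.60% = +0.83 pp.

The unemployment rate changed by +0.83 percentage points.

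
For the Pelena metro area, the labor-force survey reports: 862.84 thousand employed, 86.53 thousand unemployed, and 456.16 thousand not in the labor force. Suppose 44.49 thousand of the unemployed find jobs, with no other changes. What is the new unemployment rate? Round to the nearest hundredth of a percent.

Initially, labor force = 862.84 + 86.53 = 949.37 thousand, so u = 86.53/949.37 = 9.11%.
After the change, unemployed falls and employed rises by 44.49; labor force unchanged → E = 907.33, U = 42.04, labor force = 949.37 thousand.
New unemployment rate = 42.04 / 949.37 = 4.43%.

New unemployment rate ≈ 4.43%.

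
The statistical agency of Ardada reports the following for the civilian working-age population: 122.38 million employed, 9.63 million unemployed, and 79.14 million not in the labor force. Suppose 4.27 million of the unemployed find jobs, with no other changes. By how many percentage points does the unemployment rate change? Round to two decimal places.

Initially, labor force = 122.38 + 9.63 = 132.01 million, so u = 9.63/132.01 = 7.29%.
After the change, unemployed falls and employed rises by 4.27; labor force unchanged → E = 126.65, U = 5.36, labor force = 132.01 million.
New unemployment rate = 5.36 / 132.01 = 4.06%.
Change = 4.06% − 7.29% = −3.23 percentage points.

The unemployment rate changes by −3.23 percentage points.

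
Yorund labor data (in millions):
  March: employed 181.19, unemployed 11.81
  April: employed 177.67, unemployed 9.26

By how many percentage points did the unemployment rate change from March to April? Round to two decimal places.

The unemployment rate changed by −1.17 percentage points.

March: labor force = 181.19 + 11.81 = 193.00; u = 11.81/193.00 = 6.12%.
April: labor force = 177.67 + 9.26 = 186.93; u = 9.26/186.93 = 4.95%.
Change = 4.95% − 6.12% = −1.17 pp.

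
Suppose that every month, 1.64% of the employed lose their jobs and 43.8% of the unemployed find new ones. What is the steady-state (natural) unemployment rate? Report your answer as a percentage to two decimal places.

At steady state the flows balance: s·E = f·U, so U/(E+U) = s/(s+f).
u* = 1.64 / (1.64 + 43.8) = 1.64 / 45.44 = 3.61%.

Steady-state unemployment rate ≈ 3.61%.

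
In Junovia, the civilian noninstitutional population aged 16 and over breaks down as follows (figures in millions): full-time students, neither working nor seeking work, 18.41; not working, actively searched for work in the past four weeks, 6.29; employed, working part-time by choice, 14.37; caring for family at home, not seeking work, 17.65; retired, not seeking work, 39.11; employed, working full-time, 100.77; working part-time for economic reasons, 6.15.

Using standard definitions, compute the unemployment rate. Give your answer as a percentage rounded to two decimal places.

Employed = 14.37 + 100.77 + 6.15 = 121.29 million (anyone who worked, including part-time for economic reasons, counts as employed).
Unemployed = 6.29 million.
Labor force = 121.29 + 6.29 = 127.58 million.
Unemployment rate = 6.29 / 127.58 = 4.93%.

Unemployment rate ≈ 4.93%.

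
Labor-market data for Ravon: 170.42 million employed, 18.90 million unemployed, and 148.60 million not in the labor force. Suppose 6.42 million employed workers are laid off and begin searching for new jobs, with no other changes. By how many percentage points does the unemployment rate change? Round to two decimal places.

The unemployment rate changes by +3.39 percentage points.

Initially, labor force = 170.42 + 18.90 = 189.32 million, so u = 18.90/189.32 = 9.98%.
After the change, employed falls and unemployed rises by 6.42; labor force unchanged → E = 164.00, U = 25.32, labor force = 189.32 million.
New unemployment rate = 25.32 / 189.32 = 13.37%.
Change = 13.37% − 9.98% = +3.39 percentage points.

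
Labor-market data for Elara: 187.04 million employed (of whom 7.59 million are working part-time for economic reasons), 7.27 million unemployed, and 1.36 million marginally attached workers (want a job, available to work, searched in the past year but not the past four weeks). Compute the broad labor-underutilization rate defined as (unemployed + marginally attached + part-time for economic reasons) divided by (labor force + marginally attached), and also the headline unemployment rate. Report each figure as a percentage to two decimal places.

Broad underutilization rate ≈ 8.29%; headline unemployment rate ≈ 3.74%.

Labor force = 187.04 + 7.27 = 194.31 million.
Numerator = 7.27 + 1.36 + 7.59 = 16.22 million.
Denominator = 194.31 + 1.36 = 195.67 million.
Broad rate = 16.22 / 195.67 = 8.29%.
Headline unemployment rate = 7.27 / 194.31 = 3.74%.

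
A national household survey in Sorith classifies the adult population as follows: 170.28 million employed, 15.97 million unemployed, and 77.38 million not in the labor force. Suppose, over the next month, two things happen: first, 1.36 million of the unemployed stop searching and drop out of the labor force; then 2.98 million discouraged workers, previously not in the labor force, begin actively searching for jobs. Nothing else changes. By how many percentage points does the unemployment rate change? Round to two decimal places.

The unemployment rate changes by +0.79 percentage points.

Initially, labor force = 170.28 + 15.97 = 186.25 million, so u = 15.97/186.25 = 8.57%.
After the first change, unemployed and labor force both fall by 1.36 → E = 170.28, U = 14.61, labor force = 184.89 million.
After the second change, unemployed and labor force both rise by 2.98 → E = 170.28, U = 17.59, labor force = 187.87 million.
New unemployment rate = 17.59 / 187.87 = 9.36%.
Change = 9.36% − 8.57% = +0.79 percentage points.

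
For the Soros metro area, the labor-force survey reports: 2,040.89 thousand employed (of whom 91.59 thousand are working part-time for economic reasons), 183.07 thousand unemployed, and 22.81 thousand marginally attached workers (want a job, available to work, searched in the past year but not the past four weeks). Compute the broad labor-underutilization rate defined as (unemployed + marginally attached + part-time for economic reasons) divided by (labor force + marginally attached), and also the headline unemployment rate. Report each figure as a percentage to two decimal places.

Labor force = 2,040.89 + 183.07 = 2,223.96 thousand.
Numerator = 183.07 + 22.81 + 91.59 = 297.47 thousand.
Denominator = 2,223.96 + 22.81 = 2,246.77 thousand.
Broad rate = 297.47 / 2,246.77 = 13.24%.
Headline unemployment rate = 183.07 / 2,223.96 = 8.23%.

Broad underutilization rate ≈ 13.24%; headline unemployment rate ≈ 8.23%.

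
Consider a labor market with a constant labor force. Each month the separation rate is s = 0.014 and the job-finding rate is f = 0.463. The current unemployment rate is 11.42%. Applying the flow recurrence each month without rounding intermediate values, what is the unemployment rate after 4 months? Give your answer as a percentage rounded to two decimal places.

Unemployment rate after four months ≈ 3.57%.

With a fixed labor force, u_{t+1} = u_t + s·(1−u_t) − f·u_t = u_t·(1−s−f) + s.
Here 1−s−f = 0.523 and s = 0.014.
u_1 = 0.114200 × 0.523 + 0.014 = 0.073727.
u_2 = 0.073727 × 0.523 + 0.014 = 0.052559.
u_3 = 0.052559 × 0.523 + 0.014 = 0.041488.
u_4 = 0.041488 × 0.523 + 0.014 = 0.035698.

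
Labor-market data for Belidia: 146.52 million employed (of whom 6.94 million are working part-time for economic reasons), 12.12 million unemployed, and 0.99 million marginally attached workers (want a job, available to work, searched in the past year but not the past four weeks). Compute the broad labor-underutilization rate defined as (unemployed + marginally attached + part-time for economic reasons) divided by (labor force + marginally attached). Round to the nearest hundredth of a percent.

Labor force = 146.52 + 12.12 = 158.64 million.
Numerator = 12.12 + 0.99 + 6.94 = 20.05 million.
Denominator = 158.64 + 0.99 = 159.63 million.
Broad rate = 20.05 / 159.63 = 12.56%.

Broad underutilization rate ≈ 12.56%.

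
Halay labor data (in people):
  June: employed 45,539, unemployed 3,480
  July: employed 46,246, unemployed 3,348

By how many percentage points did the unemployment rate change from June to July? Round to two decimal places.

June: labor force = 45,539 + 3,480 = 49,019; u = 3,480/49,019 = 7.10%.
July: labor force = 46,246 + 3,348 = 49,594; u = 3,348/49,594 = 6.75%.
Change = 6.75% − 7.10% = −0.35 pp.

The unemployment rate changed by −0.35 percentage points.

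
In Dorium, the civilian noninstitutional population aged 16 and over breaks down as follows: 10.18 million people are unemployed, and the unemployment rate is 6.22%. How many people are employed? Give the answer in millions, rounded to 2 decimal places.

Labor force = U / u = 10.18 / 0.0622 ≈ 163.67 million.
Employed = labor force − unemployed = 163.67 − 10.18 = 153.49 million.

About 153.49 million are employed.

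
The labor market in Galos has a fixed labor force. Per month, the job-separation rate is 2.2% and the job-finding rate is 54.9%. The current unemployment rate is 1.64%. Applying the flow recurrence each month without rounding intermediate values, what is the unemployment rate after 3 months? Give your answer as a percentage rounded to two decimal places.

Unemployment rate after three months ≈ 3.68%.

With a fixed labor force, u_{t+1} = u_t + s·(1−u_t) − f·u_t = u_t·(1−s−f) + s.
Here 1−s−f = 0.429 and s = 0.022.
u_1 = 0.016400 × 0.429 + 0.022 = 0.029036.
u_2 = 0.029036 × 0.429 + 0.022 = 0.034456.
u_3 = 0.034456 × 0.429 + 0.022 = 0.036782.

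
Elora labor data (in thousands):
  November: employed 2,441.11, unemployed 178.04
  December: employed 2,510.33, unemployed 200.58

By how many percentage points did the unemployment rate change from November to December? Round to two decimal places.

November: labor force = 2,441.11 + 178.04 = 2,619.15; u = 178.04/2,619.15 = 6.80%.
December: labor force = 2,510.33 + 200.58 = 2,710.91; u = 200.58/2,710.91 = 7.40%.
Change = 7.40% − 6.80% = +0.60 pp.

The unemployment rate changed by +0.60 percentage points.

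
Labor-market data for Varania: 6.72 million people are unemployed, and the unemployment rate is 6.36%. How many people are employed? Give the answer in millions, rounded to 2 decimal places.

Labor force = U / u = 6.72 / 0.0636 ≈ 105.66 million.
Employed = labor force − unemployed = 105.66 − 6.72 = 98.94 million.

About 98.94 million are employed.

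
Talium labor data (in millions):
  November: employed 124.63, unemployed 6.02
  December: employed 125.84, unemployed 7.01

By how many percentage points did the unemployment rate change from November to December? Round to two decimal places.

November: labor force = 124.63 + 6.02 = 130.65; u = 6.02/130.65 = 4.61%.
December: labor force = 125.84 + 7.01 = 132.85; u = 7.01/132.85 = 5.28%.
Change = 5.28% − 4.61% = +0.67 pp.

The unemployment rate changed by +0.67 percentage points.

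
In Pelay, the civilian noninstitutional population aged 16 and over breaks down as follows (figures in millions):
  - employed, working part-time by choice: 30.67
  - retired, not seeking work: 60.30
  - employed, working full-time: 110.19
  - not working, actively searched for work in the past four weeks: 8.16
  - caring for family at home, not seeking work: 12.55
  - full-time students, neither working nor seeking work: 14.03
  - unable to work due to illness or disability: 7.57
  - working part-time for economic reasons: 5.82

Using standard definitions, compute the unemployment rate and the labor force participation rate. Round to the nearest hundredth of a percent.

Employed = 30.67 + 110.19 + 5.82 = 146.68 million (anyone who worked, including part-time for economic reasons, counts as employed).
Unemployed = 8.16 million.
Labor force = 146.68 + 8.16 = 154.84 million.
Not in labor force = 60.30 + 12.55 + 14.03 + 7.57 = 94.45 million (those not working and not actively searching are outside the labor force).
Civilian working-age population = 154.84 + 94.45 = 249.29 million.
Unemployment rate = 8.16 / 154.84 = 5.27%.
Labor force participation rate = 154.84 / 249.29 = 62.11%.

Unemployment rate ≈ 5.27%; labor force participation rate ≈ 62.11%.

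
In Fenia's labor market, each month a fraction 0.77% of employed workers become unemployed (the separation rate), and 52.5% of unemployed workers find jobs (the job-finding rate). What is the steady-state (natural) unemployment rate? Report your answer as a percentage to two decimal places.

Steady-state unemployment rate ≈ 1.45%.

At steady state the flows balance: s·E = f·U, so U/(E+U) = s/(s+f).
u* = 0.77 / (0.77 + 52.5) = 0.77 / 53.27 = 1.45%.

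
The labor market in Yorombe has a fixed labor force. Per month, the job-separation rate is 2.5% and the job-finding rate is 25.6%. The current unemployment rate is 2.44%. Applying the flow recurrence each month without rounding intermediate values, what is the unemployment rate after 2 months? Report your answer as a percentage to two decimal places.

Unemployment rate after two months ≈ 5.56%.

With a fixed labor force, u_{t+1} = u_t + s·(1−u_t) − f·u_t = u_t·(1−s−f) + s.
Here 1−s−f = 0.719 and s = 0.025.
u_1 = 0.024400 × 0.719 + 0.025 = 0.042544.
u_2 = 0.042544 × 0.719 + 0.025 = 0.055589.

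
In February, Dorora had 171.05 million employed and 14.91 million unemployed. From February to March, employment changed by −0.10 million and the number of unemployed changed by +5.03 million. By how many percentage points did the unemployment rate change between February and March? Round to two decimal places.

February: labor force = 171.05 + 14.91 = 185.96; u = 14.91/185.96 = 8.02%.
March: labor force = 170.95 + 19.94 = 190.89; u = 19.94/190.89 = 10.45%.
Change = 10.45% − 8.02% = +2.43 pp.

The unemployment rate changed by +2.43 percentage points.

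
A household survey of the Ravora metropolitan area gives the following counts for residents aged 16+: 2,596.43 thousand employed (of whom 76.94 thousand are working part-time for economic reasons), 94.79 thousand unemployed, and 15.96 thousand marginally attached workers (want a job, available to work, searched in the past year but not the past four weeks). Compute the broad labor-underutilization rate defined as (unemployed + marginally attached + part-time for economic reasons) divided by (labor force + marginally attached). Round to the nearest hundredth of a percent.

Broad underutilization rate ≈ 6.93%.

Labor force = 2,596.43 + 94.79 = 2,691.22 thousand.
Numerator = 94.79 + 15.96 + 76.94 = 187.69 thousand.
Denominator = 2,691.22 + 15.96 = 2,707.18 thousand.
Broad rate = 187.69 / 2,707.18 = 6.93%.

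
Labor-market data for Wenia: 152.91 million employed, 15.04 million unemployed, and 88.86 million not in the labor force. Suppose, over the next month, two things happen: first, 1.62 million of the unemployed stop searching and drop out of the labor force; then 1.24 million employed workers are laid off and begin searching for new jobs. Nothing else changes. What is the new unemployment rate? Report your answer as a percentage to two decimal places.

Initially, labor force = 152.91 + 15.04 = 167.95 million, so u = 15.04/167.95 = 8.96%.
After the first change, unemployed and labor force both fall by 1.62 → E = 152.91, U = 13.42, labor force = 166.33 million.
After the second change, employed falls and unemployed rises by 1.24; labor force unchanged → E = 151.67, U = 14.66, labor force = 166.33 million.
New unemployment rate = 14.66 / 166.33 = 8.81%.

New unemployment rate ≈ 8.81%.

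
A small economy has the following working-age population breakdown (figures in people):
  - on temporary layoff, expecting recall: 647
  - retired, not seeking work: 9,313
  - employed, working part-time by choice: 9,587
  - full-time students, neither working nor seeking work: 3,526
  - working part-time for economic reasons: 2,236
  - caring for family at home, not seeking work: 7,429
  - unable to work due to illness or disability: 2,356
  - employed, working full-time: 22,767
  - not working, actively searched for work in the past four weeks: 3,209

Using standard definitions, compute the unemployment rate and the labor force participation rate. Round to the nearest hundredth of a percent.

Unemployment rate ≈ 10.03%; labor force participation rate ≈ 62.95%.

Employed = 9,587 + 2,236 + 22,767 = 34,590 (anyone who worked, including part-time for economic reasons, counts as employed).
Unemployed = 647 + 3,209 = 3,856 (jobless and actively searching, or on temporary layoff).
Labor force = 34,590 + 3,856 = 38,446.
Not in labor force = 9,313 + 3,526 + 7,429 + 2,356 = 22,624 (those not working and not actively searching are outside the labor force).
Civilian working-age population = 38,446 + 22,624 = 61,070.
Unemployment rate = 3,856 / 38,446 = 10.03%.
Labor force participation rate = 38,446 / 61,070 = 62.95%.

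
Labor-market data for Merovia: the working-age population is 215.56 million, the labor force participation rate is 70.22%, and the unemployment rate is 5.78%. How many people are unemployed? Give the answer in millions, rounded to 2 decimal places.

About 8.75 million are unemployed.

Labor force = 0.7022 × 215.56 = 151.37 million.
Unemployed = 0.0578 × 151.37 ≈ 8.75 million.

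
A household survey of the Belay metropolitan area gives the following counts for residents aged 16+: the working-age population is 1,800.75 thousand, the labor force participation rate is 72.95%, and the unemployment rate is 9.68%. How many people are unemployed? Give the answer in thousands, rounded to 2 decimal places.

Labor force = 0.7295 × 1,800.75 = 1,313.65 thousand.
Unemployed = 0.0968 × 1,313.65 ≈ 127.16 thousand.

About 127.16 thousand are unemployed.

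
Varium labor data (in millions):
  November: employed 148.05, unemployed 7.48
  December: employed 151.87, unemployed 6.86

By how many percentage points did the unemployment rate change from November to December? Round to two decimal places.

The unemployment rate changed by −0.49 percentage points.

November: labor force = 148.05 + 7.48 = 155.53; u = 7.48/155.53 = 4.81%.
December: labor force = 151.87 + 6.86 = 158.73; u = 6.86/158.73 = 4.32%.
Change = 4.32% − 4.81% = −0.49 pp.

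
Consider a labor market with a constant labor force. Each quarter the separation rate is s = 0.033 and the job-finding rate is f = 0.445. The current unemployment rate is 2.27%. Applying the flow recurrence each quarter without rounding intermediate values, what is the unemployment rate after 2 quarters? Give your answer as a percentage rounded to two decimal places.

Unemployment rate after two quarters ≈ 5.64%.

With a fixed labor force, u_{t+1} = u_t + s·(1−u_t) − f·u_t = u_t·(1−s−f) + s.
Here 1−s−f = 0.522 and s = 0.033.
u_1 = 0.022700 × 0.522 + 0.033 = 0.044849.
u_2 = 0.044849 × 0.522 + 0.033 = 0.056411.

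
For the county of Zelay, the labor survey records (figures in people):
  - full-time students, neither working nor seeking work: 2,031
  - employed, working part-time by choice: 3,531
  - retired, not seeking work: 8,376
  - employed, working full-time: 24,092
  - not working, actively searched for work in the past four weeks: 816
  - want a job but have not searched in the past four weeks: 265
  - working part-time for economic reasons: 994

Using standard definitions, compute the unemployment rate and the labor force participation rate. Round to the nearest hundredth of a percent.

Employed = 3,531 + 24,092 + 994 = 28,617 (anyone who worked, including part-time for economic reasons, counts as employed).
Unemployed = 816.
Labor force = 28,617 + 816 = 29,433.
Not in labor force = 2,031 + 8,376 + 265 = 10,672 (those not working and not actively searching are outside the labor force — including those who want a job but have given up searching).
Civilian working-age population = 29,433 + 10,672 = 40,105.
Unemployment rate = 816 / 29,433 = 2.77%.
Labor force participation rate = 29,433 / 40,105 = 73.39%.

Unemployment rate ≈ 2.77%; labor force participation rate ≈ 73.39%.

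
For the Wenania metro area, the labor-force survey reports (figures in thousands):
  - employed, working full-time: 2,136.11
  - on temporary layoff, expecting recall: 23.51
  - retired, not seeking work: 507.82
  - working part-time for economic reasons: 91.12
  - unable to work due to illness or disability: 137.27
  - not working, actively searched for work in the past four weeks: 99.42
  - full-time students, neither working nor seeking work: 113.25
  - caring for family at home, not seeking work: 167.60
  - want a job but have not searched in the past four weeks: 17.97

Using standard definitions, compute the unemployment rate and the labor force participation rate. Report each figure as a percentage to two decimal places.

Employed = 2,136.11 + 91.12 = 2,227.23 thousand (anyone who worked, including part-time for economic reasons, counts as employed).
Unemployed = 23.51 + 99.42 = 122.93 thousand (jobless and actively searching, or on temporary layoff).
Labor force = 2,227.23 + 122.93 = 2,350.16 thousand.
Not in labor force = 507.82 + 137.27 + 113.25 + 167.60 + 17.97 = 943.91 thousand (those not working and not actively searching are outside the labor force — including those who want a job but have given up searching).
Civilian working-age population = 2,350.16 + 943.91 = 3,294.07 thousand.
Unemployment rate = 122.93 / 2,350.16 = 5.23%.
Labor force participation rate = 2,350.16 / 3,294.07 = 71.35%.

Unemployment rate ≈ 5.23%; labor force participation rate ≈ 71.35%.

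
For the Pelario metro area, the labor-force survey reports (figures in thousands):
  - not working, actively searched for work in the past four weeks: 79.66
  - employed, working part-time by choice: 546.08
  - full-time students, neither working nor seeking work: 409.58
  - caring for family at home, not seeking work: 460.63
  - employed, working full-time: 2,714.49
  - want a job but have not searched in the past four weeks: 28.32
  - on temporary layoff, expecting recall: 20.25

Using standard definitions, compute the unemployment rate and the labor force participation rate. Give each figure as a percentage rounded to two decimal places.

Unemployment rate ≈ 2.97%; labor force participation rate ≈ 78.90%.

Employed = 546.08 + 2,714.49 = 3,260.57 thousand.
Unemployed = 79.66 + 20.25 = 99.91 thousand (jobless and actively searching, or on temporary layoff).
Labor force = 3,260.57 + 99.91 = 3,360.48 thousand.
Not in labor force = 409.58 + 460.63 + 28.32 = 898.53 thousand (those not working and not actively searching are outside the labor force — including those who want a job but have given up searching).
Civilian working-age population = 3,360.48 + 898.53 = 4,259.01 thousand.
Unemployment rate = 99.91 / 3,360.48 = 2.97%.
Labor force participation rate = 3,360.48 / 4,259.01 = 78.90%.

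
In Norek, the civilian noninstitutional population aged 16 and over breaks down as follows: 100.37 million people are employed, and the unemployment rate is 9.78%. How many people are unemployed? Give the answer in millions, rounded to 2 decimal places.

Let U be the number unemployed. The labor force is E + U, and U/(E+U) = 0.0978.
So U = 0.0978 × 100.37 / (1 − 0.0978) = 9.8162 / 0.9022 ≈ 10.88 million.

About 10.88 million are unemployed.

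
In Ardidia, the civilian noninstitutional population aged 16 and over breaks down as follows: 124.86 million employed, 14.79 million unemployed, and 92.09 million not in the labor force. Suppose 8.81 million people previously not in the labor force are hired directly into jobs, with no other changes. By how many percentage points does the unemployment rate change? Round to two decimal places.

The unemployment rate changes by −0.63 percentage points.

Initially, labor force = 124.86 + 14.79 = 139.65 million, so u = 14.79/139.65 = 10.59%.
After the change, employed and labor force both rise by 8.81; unemployed unchanged → E = 133.67, U = 14.79, labor force = 148.46 million.
New unemployment rate = 14.79 / 148.46 = 9.96%.
Change = 9.96% − 10.59% = −0.63 percentage points.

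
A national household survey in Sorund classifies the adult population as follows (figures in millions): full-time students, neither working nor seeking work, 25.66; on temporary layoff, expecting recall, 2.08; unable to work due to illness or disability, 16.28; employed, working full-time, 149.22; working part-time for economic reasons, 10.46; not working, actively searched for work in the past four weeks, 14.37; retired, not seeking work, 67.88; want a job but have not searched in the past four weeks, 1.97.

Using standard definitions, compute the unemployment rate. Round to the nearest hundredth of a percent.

Employed = 149.22 + 10.46 = 159.68 million (anyone who worked, including part-time for economic reasons, counts as employed).
Unemployed = 2.08 + 14.37 = 16.45 million (jobless and actively searching, or on temporary layoff).
Labor force = 159.68 + 16.45 = 176.13 million.
Unemployment rate = 16.45 / 176.13 = 9.34%.

Unemployment rate ≈ 9.34%.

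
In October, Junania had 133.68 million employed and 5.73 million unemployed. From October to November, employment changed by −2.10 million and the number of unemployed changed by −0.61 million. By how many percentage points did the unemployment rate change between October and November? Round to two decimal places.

October: labor force = 133.68 + 5.73 = 139.41; u = 5.73/139.41 = 4.11%.
November: labor force = 131.58 + 5.12 = 136.70; u = 5.12/136.70 = 3.75%.
Change = 3.75% − 4.11% = −0.36 pp.

The unemployment rate changed by −0.36 percentage points.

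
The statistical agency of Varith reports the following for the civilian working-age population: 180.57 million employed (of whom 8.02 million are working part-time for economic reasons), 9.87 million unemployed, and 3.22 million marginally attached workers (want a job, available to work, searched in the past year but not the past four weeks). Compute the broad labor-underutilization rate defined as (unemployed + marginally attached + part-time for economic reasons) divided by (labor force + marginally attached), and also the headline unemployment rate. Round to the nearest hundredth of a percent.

Broad underutilization rate ≈ 10.90%; headline unemployment rate ≈ 5.18%.

Labor force = 180.57 + 9.87 = 190.44 million.
Numerator = 9.87 + 3.22 + 8.02 = 21.11 million.
Denominator = 190.44 + 3.22 = 193.66 million.
Broad rate = 21.11 / 193.66 = 10.90%.
Headline unemployment rate = 9.87 / 190.44 = 5.18%.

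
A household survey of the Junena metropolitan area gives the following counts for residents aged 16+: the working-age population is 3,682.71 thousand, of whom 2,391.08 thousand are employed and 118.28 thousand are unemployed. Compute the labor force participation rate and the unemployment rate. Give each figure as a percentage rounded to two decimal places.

Labor force = employed + unemployed = 2,391.08 + 118.28 = 2,509.36 thousand.
Unemployment rate = 118.28 / 2,509.36 = 4.71%.
Labor force participation rate = 2,509.36 / 3,682.71 = 68.14%.

Labor force participation rate ≈ 68.14%; unemployment rate ≈ 4.71%.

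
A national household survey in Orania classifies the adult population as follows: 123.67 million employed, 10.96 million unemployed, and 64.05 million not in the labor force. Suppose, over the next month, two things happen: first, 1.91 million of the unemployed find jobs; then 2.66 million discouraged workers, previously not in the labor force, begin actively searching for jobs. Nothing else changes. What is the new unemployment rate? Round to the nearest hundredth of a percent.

New unemployment rate ≈ 8.53%.

Initially, labor force = 123.67 + 10.96 = 134.63 million, so u = 10.96/134.63 = 8.14%.
After the first change, unemployed falls and employed rises by 1.91; labor force unchanged → E = 125.58, U = 9.05, labor force = 134.63 million.
After the second change, unemployed and labor force both rise by 2.66 → E = 125.58, U = 11.71, labor force = 137.29 million.
New unemployment rate = 11.71 / 137.29 = 8.53%.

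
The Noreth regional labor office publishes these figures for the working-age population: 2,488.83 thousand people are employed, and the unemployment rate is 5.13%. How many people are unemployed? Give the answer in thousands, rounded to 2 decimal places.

Let U be the number unemployed. The labor force is E + U, and U/(E+U) = 0.0513.
So U = 0.0513 × 2,488.83 / (1 − 0.0513) = 127.6770 / 0.9487 ≈ 134.58 thousand.

About 134.58 thousand are unemployed.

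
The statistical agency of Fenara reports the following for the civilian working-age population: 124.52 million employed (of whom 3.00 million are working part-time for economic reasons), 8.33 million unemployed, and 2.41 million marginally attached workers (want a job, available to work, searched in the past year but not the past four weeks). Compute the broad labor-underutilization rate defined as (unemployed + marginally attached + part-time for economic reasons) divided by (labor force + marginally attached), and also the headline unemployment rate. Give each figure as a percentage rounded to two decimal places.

Broad underutilization rate ≈ 10.16%; headline unemployment rate ≈ 6.27%.

Labor force = 124.52 + 8.33 = 132.85 million.
Numerator = 8.33 + 2.41 + 3.00 = 13.74 million.
Denominator = 132.85 + 2.41 = 135.26 million.
Broad rate = 13.74 / 135.26 = 10.16%.
Headline unemployment rate = 8.33 / 132.85 = 6.27%.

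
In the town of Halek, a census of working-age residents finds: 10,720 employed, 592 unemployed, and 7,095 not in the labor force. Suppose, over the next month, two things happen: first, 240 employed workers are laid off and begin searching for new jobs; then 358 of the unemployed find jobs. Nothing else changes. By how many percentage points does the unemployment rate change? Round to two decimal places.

The unemployment rate changes by −1.04 percentage points.

Initially, labor force = 10,720 + 592 = 11,312, so u = 592/11,312 = 5.23%.
After the first change, employed falls and unemployed rises by 240; labor force unchanged → E = 10,480, U = 832, labor force = 11,312.
After the second change, unemployed falls and employed rises by 358; labor force unchanged → E = 10,838, U = 474, labor force = 11,312.
New unemployment rate = 474 / 11,312 = 4.19%.
Change = 4.19% − 5.23% = −1.04 percentage points.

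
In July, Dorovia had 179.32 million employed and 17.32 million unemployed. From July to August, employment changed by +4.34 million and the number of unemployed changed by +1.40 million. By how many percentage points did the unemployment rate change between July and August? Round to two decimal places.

July: labor force = 179.32 + 17.32 = 196.64; u = 17.32/196.64 = 8.81%.
August: labor force = 183.66 + 18.72 = 202.38; u = 18.72/202.38 = 9.25%.
Change = 9.25% − 8.81% = +0.44 pp.

The unemployment rate changed by +0.44 percentage points.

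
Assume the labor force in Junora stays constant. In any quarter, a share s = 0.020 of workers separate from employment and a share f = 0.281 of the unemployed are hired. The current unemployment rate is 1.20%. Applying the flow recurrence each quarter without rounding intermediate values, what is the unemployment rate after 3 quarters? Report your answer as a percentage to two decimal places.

With a fixed labor force, u_{t+1} = u_t + s·(1−u_t) − f·u_t = u_t·(1−s−f) + s.
Here 1−s−f = 0.699 and s = 0.020.
u_1 = 0.012000 × 0.699 + 0.020 = 0.028388.
u_2 = 0.028388 × 0.699 + 0.020 = 0.039843.
u_3 = 0.039843 × 0.699 + 0.020 = 0.047850.

Unemployment rate after three quarters ≈ 4.79%.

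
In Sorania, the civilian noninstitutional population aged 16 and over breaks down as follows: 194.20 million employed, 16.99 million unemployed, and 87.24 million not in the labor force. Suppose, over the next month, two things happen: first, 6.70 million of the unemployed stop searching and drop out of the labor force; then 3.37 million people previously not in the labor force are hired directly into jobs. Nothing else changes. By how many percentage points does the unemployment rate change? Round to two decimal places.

Initially, labor force = 194.20 + 16.99 = 211.19 million, so u = 16.99/211.19 = 8.04%.
After the first change, unemployed and labor force both fall by 6.70 → E = 194.20, U = 10.29, labor force = 204.49 million.
After the second change, employed and labor force both rise by 3.37; unemployed unchanged → E = 197.57, U = 10.29, labor force = 207.86 million.
New unemployment rate = 10.29 / 207.86 = 4.95%.
Change = 4.95% − 8.04% = −3.09 percentage points.

The unemployment rate changes by −3.09 percentage points.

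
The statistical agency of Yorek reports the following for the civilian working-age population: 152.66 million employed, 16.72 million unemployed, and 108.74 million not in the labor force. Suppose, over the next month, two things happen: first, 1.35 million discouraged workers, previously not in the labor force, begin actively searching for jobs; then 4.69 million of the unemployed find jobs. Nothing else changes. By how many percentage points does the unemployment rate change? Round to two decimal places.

The unemployment rate changes by −2.03 percentage points.

Initially, labor force = 152.66 + 16.72 = 169.38 million, so u = 16.72/169.38 = 9.87%.
After the first change, unemployed and labor force both rise by 1.35 → E = 152.66, U = 18.07, labor force = 170.73 million.
After the second change, unemployed falls and employed rises by 4.69; labor force unchanged → E = 157.35, U = 13.38, labor force = 170.73 million.
New unemployment rate = 13.38 / 170.73 = 7.84%.
Change = 7.84% − 9.87% = −2.03 percentage points.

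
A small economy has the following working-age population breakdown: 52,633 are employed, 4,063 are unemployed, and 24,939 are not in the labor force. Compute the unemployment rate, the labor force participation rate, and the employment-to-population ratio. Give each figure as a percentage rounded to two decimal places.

Unemployment rate ≈ 7.17%; labor force participation rate ≈ 69.45%; employment-population ratio ≈ 64.47%.

Labor force = employed + unemployed = 52,633 + 4,063 = 56,696.
Working-age population = 56,696 + 24,939 = 81,635.
Unemployment rate = 4,063 / 56,696 = 7.17%.
Labor force participation rate = 56,696 / 81,635 = 69.45%.
Employment-population ratio = 52,633 / 81,635 = 64.47%.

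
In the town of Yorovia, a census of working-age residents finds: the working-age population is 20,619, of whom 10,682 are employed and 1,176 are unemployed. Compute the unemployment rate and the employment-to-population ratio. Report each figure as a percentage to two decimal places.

Labor force = employed + unemployed = 10,682 + 1,176 = 11,858.
Unemployment rate = 1,176 / 11,858 = 9.92%.
Employment-population ratio = 10,682 / 20,619 = 51.81%.

Unemployment rate ≈ 9.92%; employment-population ratio ≈ 51.81%.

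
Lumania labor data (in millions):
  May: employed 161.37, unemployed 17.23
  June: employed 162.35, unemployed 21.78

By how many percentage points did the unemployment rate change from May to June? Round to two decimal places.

May: labor force = 161.37 + 17.23 = 178.60; u = 17.23/178.60 = 9.65%.
June: labor force = 162.35 + 21.78 = 184.13; u = 21.78/184.13 = 11.83%.
Change = 11.83% − 9.65% = +2.18 pp.

The unemployment rate changed by +2.18 percentage points.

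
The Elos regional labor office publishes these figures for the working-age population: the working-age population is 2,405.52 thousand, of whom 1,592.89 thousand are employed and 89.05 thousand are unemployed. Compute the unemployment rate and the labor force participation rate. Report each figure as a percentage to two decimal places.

Unemployment rate ≈ 5.29%; labor force participation rate ≈ 69.92%.

Labor force = employed + unemployed = 1,592.89 + 89.05 = 1,681.94 thousand.
Unemployment rate = 89.05 / 1,681.94 = 5.29%.
Labor force participation rate = 1,681.94 / 2,405.52 = 69.92%.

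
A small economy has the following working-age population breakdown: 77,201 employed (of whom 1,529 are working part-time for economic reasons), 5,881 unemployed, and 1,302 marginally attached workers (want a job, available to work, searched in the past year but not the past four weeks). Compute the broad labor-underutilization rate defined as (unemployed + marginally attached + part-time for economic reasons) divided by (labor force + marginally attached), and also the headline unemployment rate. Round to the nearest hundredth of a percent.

Broad underutilization rate ≈ 10.32%; headline unemployment rate ≈ 7.08%.

Labor force = 77,201 + 5,881 = 83,082.
Numerator = 5,881 + 1,302 + 1,529 = 8,712.
Denominator = 83,082 + 1,302 = 84,384.
Broad rate = 8,712 / 84,384 = 10.32%.
Headline unemployment rate = 5,881 / 83,082 = 7.08%.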